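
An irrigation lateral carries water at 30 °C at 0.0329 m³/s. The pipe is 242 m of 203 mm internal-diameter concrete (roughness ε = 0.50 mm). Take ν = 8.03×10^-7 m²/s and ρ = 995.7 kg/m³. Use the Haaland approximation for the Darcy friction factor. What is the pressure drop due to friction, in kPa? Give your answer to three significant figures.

V = 4Q/(πD²) = 4·0.0329/(π·0.203²) = 1.017 m/s
Re = VD/ν = 1.017·0.203/8.03×10^-7 = 2.57×10^5 → turbulent
ε/D = 0.50/203 = 0.00246
Haaland: f = 0.02536
h_f = f(L/D)V²/(2g) = 0.02536·(242/0.203)·1.017²/(2·9.81) = 1.592 m
Δp = ρg·h_f = 995.7·9.81·1.592 = 15.55 kPa

Δp ≈ 15.6 kPa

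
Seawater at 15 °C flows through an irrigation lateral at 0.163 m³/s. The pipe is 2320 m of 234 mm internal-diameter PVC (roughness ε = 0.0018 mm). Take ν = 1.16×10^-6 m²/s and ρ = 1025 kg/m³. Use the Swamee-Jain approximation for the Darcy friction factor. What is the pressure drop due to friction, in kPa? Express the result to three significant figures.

Δp ≈ 899 kPa

V = 4Q/(πD²) = 4·0.163/(π·0.234²) = 3.790 m/s
Re = VD/ν = 3.790·0.234/1.16×10^-6 = 7.65×10^5 → turbulent
ε/D = 0.0018/234 = 7.69×10^-6
Swamee-Jain: f = 0.01231
h_f = f(L/D)V²/(2g) = 0.01231·(2320/0.234)·3.790²/(2·9.81) = 89.38 m
Δp = ρg·h_f = 1025·9.81·89.38 = 898.7 kPa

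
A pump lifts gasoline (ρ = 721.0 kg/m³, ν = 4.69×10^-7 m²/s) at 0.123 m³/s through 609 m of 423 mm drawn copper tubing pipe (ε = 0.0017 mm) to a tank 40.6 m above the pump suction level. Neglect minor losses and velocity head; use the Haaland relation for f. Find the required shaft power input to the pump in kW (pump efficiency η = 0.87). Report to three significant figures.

P_shaft ≈ 41.3 kW

V = 4Q/(πD²) = 0.8753 m/s; Re = 7.89×10^5; ε/D = 4.02×10^-6; f = 0.01212
h_f = f(L/D)V²/2g = 0.6812 m
Total head H = z + h_f = 40.6 + 0.6812 = 41.28 m
P_hyd = ρgQH = 721.0·9.81·0.123·41.28 = 35.91 kW
P_shaft = P_hyd/η = 35.91/0.87 = 41.28 kW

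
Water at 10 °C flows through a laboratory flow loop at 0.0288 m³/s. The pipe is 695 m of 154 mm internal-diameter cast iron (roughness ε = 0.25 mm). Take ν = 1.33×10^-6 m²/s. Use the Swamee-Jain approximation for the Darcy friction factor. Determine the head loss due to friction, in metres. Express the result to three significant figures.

h_f ≈ 12.9 m

V = 4Q/(πD²) = 4·0.0288/(π·0.154²) = 1.546 m/s
Re = VD/ν = 1.546·0.154/1.33×10^-6 = 1.79×10^5 → turbulent
ε/D = 0.25/154 = 0.00162
Swamee-Jain: f = 0.02349
h_f = f(L/D)V²/(2g) = 0.02349·(695/0.154)·1.546²/(2·9.81) = 12.91 m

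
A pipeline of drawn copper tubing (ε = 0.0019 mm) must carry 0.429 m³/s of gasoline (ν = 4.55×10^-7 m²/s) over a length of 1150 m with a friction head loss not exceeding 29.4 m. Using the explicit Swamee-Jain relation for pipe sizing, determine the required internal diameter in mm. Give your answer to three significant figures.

Swamee-Jain (Type III): D = 0.66·[ε^1.25·(LQ²/(gh_f))^4.75 + ν·Q^9.4·(L/(gh_f))^5.2]^0.04
LQ²/(gh_f) = 0.7338; L/(gh_f) = 3.987
Term 1 = ε^1.25·(…)^4.75 = 1.62×10^-8; Term 2 = ν·Q^9.4·(…)^5.2 = 2.12×10^-7
D = 0.66·(1.62×10^-8 + 2.12×10^-7)^0.04 = 0.3580 m = 358 mm
Check: V = 4.26 m/s, Re = 3.35×10^6, f = 0.009843, h_f = 29.3 m ≈ 29.4 m ✓

D ≈ 358 mm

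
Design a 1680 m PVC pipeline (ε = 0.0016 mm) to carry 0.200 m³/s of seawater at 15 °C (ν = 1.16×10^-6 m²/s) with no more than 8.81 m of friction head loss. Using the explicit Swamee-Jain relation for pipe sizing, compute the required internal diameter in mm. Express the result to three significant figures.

Swamee-Jain (Type III): D = 0.66·[ε^1.25·(LQ²/(gh_f))^4.75 + ν·Q^9.4·(L/(gh_f))^5.2]^0.04
LQ²/(gh_f) = 0.7775; L/(gh_f) = 19.44
Term 1 = ε^1.25·(…)^4.75 = 1.72×10^-8; Term 2 = ν·Q^9.4·(…)^5.2 = 1.57×10^-6
D = 0.66·(1.72×10^-8 + 1.57×10^-6)^0.04 = 0.3868 m = 387 mm
Check: V = 1.70 m/s, Re = 5.67×10^5, f = 0.01287, h_f = 8.25 m ≈ 8.81 m ✓

D ≈ 387 mm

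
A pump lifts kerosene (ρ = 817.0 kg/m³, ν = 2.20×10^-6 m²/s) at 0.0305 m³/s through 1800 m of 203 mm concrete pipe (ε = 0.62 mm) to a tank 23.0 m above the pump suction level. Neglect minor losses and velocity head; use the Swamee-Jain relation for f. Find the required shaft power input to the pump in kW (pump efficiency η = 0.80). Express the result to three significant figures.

V = 4Q/(πD²) = 0.9424 m/s; Re = 8.70×10^4; ε/D = 0.00305; f = 0.02803
h_f = f(L/D)V²/2g = 11.25 m
Total head H = z + h_f = 23.0 + 11.25 = 34.25 m
P_hyd = ρgQH = 817.0·9.81·0.0305·34.25 = 8.372 kW
P_shaft = P_hyd/η = 8.372/0.80 = 10.47 kW

P_shaft ≈ 10.5 kW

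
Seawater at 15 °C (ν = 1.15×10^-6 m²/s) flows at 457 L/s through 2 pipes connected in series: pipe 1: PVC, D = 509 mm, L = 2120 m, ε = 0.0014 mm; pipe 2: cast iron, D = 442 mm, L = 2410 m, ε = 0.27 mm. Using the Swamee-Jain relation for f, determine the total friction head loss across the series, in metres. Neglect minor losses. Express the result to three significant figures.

Pipe 1: V = 2.246 m/s, Re = 9.94×10^5, ε/D = 2.75×10^-6, f = 0.01169, h_1 = f(L/D)V²/2g = 12.51 m
Pipe 2: V = 2.978 m/s, Re = 1.14×10^6, ε/D = 6.11×10^-4, f = 0.01795, h_2 = f(L/D)V²/2g = 44.25 m
Series → Q common, losses add: H = Σh = 56.76 m

H ≈ 56.8 m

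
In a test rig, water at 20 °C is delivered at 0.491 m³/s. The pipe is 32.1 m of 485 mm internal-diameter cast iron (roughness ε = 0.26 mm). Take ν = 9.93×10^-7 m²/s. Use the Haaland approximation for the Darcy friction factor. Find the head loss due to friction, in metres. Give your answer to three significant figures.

h_f ≈ 0.413 m

V = 4Q/(πD²) = 4·0.491/(π·0.485²) = 2.658 m/s
Re = VD/ν = 2.658·0.485/9.93×10^-7 = 1.30×10^6 → turbulent
ε/D = 0.26/485 = 5.36×10^-4
Haaland: f = 0.01732
h_f = f(L/D)V²/(2g) = 0.01732·(32.1/0.485)·2.658²/(2·9.81) = 0.4128 m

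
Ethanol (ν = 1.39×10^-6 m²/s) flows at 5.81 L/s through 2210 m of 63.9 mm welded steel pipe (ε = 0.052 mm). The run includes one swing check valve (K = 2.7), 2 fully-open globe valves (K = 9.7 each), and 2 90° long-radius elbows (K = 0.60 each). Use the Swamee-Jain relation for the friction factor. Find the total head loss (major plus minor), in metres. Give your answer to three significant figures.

V = 4Q/(πD²) = 1.812 m/s; V²/2g = 0.1673 m
Re = 8.33×10^4, ε/D = 8.14×10^-4 → f = 0.02211 (Swamee-Jain)
Major: h_f = f(L/D)·V²/2g = 0.02211·34585·0.1673 = 127.9 m
Minor: ΣK = 23.3; h_m = ΣK·V²/2g = 3.898 m
Total H_L = 127.9 + 3.898 = 131.8 m

H_L ≈ 132 m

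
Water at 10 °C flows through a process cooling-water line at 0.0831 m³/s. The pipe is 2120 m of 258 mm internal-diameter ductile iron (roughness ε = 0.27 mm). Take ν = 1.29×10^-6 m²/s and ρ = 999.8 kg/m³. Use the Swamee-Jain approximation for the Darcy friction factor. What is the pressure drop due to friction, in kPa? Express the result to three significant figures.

V = 4Q/(πD²) = 4·0.0831/(π·0.258²) = 1.590 m/s
Re = VD/ν = 1.590·0.258/1.29×10^-6 = 3.18×10^5 → turbulent
ε/D = 0.27/258 = 0.00105
Swamee-Jain: f = 0.02089
h_f = f(L/D)V²/(2g) = 0.02089·(2120/0.258)·1.590²/(2·9.81) = 22.10 m
Δp = ρg·h_f = 999.8·9.81·22.10 = 216.8 kPa

Δp ≈ 217 kPa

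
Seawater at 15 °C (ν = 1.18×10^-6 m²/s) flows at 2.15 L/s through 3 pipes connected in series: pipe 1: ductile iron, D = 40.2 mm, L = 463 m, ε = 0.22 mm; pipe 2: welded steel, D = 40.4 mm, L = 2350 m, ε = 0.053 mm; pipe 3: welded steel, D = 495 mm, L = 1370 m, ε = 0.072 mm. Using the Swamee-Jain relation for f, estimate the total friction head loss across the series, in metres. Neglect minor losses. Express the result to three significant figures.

Pipe 1: V = 1.694 m/s, Re = 5.77×10^4, ε/D = 0.00547, f = 0.03305, h_1 = f(L/D)V²/2g = 55.67 m
Pipe 2: V = 1.677 m/s, Re = 5.74×10^4, ε/D = 0.00131, f = 0.02465, h_2 = f(L/D)V²/2g = 205.6 m
Pipe 3: V = 0.01117 m/s, Re = 4690, ε/D = 1.45×10^-4, f = 0.03878, h_3 = f(L/D)V²/2g = 6.829×10^-4 m
Series → Q common, losses add: H = Σh = 261.2 m

H ≈ 261 m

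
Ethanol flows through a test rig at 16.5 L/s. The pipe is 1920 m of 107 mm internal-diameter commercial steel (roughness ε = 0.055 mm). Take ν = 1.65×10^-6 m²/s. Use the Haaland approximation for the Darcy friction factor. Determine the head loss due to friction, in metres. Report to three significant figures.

V = 4Q/(πD²) = 4·0.0165/(π·0.107²) = 1.835 m/s
Re = VD/ν = 1.835·0.107/1.65×10^-6 = 1.19×10^5 → turbulent
ε/D = 0.055/107 = 5.14×10^-4
Haaland: f = 0.01971
h_f = f(L/D)V²/(2g) = 0.01971·(1920/0.107)·1.835²/(2·9.81) = 60.69 m

h_f ≈ 60.7 m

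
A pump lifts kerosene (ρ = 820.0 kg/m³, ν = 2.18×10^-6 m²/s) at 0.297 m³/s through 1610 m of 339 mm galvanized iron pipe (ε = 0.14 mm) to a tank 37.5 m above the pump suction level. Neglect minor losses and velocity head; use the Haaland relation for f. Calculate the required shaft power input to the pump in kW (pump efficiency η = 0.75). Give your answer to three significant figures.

P_shaft ≈ 261 kW

V = 4Q/(πD²) = 3.291 m/s; Re = 5.12×10^5; ε/D = 4.13×10^-4; f = 0.01698
h_f = f(L/D)V²/2g = 44.50 m
Total head H = z + h_f = 37.5 + 44.50 = 82.00 m
P_hyd = ρgQH = 820.0·9.81·0.297·82.00 = 195.9 kW
P_shaft = P_hyd/η = 195.9/0.75 = 261.2 kW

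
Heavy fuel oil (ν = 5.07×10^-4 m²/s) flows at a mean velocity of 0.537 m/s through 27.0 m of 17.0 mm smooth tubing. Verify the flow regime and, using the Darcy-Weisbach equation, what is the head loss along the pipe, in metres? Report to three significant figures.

h_f ≈ 83.0 m

Re = VD/ν = 0.537·0.01700/5.07×10^-4 = 18.0 → laminar (Re < 2300)
f = 64/Re = 3.554
h_f = f(L/D)V²/(2g) = 3.554·(27.0/0.01700)·0.537²/(2·9.81) = 82.97 m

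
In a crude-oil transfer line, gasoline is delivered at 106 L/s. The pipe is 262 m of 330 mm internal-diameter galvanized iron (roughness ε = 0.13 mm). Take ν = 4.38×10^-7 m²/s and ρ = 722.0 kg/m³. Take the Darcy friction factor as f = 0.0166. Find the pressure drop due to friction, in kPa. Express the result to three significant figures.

Δp ≈ 7.31 kPa

V = 4Q/(πD²) = 4·0.106/(π·0.330²) = 1.239 m/s
h_f = f(L/D)V²/(2g) = 0.01660·(262/0.330)·1.239²/(2·9.81) = 1.032 m
Δp = ρg·h_f = 722.0·9.81·1.032 = 7.308 kPa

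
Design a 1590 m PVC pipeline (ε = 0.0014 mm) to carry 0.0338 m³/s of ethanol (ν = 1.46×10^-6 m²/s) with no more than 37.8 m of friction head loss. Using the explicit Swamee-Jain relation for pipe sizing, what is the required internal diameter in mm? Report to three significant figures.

Swamee-Jain (Type III): D = 0.66·[ε^1.25·(LQ²/(gh_f))^4.75 + ν·Q^9.4·(L/(gh_f))^5.2]^0.04
LQ²/(gh_f) = 0.004899; L/(gh_f) = 4.288
Term 1 = ε^1.25·(…)^4.75 = 5.13×10^-19; Term 2 = ν·Q^9.4·(…)^5.2 = 4.21×10^-17
D = 0.66·(5.13×10^-19 + 4.21×10^-17)^0.04 = 0.1461 m = 146 mm
Check: V = 2.02 m/s, Re = 2.02×10^5, f = 0.01559, h_f = 35.1 m ≈ 37.8 m ✓

D ≈ 146 mm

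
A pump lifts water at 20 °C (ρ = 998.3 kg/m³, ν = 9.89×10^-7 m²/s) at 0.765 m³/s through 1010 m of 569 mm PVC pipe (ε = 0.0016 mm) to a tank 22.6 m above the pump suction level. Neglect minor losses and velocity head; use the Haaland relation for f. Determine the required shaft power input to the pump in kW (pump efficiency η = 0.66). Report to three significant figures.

V = 4Q/(πD²) = 3.008 m/s; Re = 1.73×10^6; ε/D = 2.81×10^-6; f = 0.01065
h_f = f(L/D)V²/2g = 8.725 m
Total head H = z + h_f = 22.6 + 8.725 = 31.32 m
P_hyd = ρgQH = 998.3·9.81·0.765·31.32 = 234.7 kW
P_shaft = P_hyd/η = 234.7/0.66 = 355.6 kW

P_shaft ≈ 356 kW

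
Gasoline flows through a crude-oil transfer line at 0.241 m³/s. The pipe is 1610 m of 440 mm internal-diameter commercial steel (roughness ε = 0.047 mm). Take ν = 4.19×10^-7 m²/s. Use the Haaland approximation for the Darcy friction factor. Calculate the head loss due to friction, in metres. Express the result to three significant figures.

h_f ≈ 6.08 m

V = 4Q/(πD²) = 4·0.241/(π·0.440²) = 1.585 m/s
Re = VD/ν = 1.585·0.440/4.19×10^-7 = 1.66×10^6 → turbulent
ε/D = 0.047/440 = 1.07×10^-4
Haaland: f = 0.01298
h_f = f(L/D)V²/(2g) = 0.01298·(1610/0.440)·1.585²/(2·9.81) = 6.081 m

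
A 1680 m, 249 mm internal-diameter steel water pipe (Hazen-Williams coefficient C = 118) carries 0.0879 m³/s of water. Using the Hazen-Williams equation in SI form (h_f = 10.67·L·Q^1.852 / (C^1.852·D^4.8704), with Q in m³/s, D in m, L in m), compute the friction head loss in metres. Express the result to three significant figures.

h_f = 10.67·1680·0.0879^1.852 / (118^1.852·0.249^4.8704) = 25.20 m

h_f ≈ 25.2 m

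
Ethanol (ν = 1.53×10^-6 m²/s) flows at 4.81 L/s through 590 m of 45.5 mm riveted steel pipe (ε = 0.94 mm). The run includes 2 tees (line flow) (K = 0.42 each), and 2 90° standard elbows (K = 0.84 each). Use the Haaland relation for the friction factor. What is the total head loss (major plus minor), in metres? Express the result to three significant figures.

V = 4Q/(πD²) = 2.958 m/s; V²/2g = 0.4460 m
Re = 8.80×10^4, ε/D = 0.0207 → f = 0.04977 (Haaland)
Major: h_f = f(L/D)·V²/2g = 0.04977·12967·0.4460 = 287.9 m
Minor: ΣK = 2.52; h_m = ΣK·V²/2g = 1.124 m
Total H_L = 287.9 + 1.124 = 289.0 m

H_L ≈ 289 m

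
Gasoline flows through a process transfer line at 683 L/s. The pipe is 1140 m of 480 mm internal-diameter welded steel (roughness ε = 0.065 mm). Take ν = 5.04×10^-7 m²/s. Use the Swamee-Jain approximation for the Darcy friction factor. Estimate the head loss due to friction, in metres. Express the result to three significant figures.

h_f ≈ 22.7 m

V = 4Q/(πD²) = 4·0.683/(π·0.480²) = 3.774 m/s
Re = VD/ν = 3.774·0.480/5.04×10^-7 = 3.59×10^6 → turbulent
ε/D = 0.065/480 = 1.35×10^-4
Swamee-Jain: f = 0.01316
h_f = f(L/D)V²/(2g) = 0.01316·(1140/0.480)·3.774²/(2·9.81) = 22.70 m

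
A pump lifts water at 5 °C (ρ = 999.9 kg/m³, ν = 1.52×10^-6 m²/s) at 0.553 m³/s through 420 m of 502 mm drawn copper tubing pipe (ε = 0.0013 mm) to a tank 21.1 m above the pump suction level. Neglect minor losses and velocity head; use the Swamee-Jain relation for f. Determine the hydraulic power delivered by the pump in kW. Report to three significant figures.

P_hyd ≈ 136 kW

V = 4Q/(πD²) = 2.794 m/s; Re = 9.23×10^5; ε/D = 2.59×10^-6; f = 0.01183
h_f = f(L/D)V²/2g = 3.937 m
Total head H = z + h_f = 21.1 + 3.937 = 25.04 m
P_hyd = ρgQH = 999.9·9.81·0.553·25.04 = 135.8 kW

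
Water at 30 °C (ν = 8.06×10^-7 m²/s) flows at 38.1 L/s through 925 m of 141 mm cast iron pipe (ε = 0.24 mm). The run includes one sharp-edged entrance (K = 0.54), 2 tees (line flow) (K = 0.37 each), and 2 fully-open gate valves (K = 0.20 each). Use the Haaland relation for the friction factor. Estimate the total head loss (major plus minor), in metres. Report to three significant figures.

V = 4Q/(πD²) = 2.440 m/s; V²/2g = 0.3035 m
Re = 4.27×10^5, ε/D = 0.00170 → f = 0.02291 (Haaland)
Major: h_f = f(L/D)·V²/2g = 0.02291·6560·0.3035 = 45.61 m
Minor: ΣK = 1.68; h_m = ΣK·V²/2g = 0.5098 m
Total H_L = 45.61 + 0.5098 = 46.12 m

H_L ≈ 46.1 m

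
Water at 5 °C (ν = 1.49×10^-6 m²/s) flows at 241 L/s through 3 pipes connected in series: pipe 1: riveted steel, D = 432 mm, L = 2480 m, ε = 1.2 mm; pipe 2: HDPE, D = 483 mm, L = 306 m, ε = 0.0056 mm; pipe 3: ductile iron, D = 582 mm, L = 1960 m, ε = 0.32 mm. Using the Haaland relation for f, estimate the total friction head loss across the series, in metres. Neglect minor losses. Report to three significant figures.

Pipe 1: V = 1.644 m/s, Re = 4.77×10^5, ε/D = 0.00278, f = 0.02593, h_1 = f(L/D)V²/2g = 20.51 m
Pipe 2: V = 1.315 m/s, Re = 4.26×10^5, ε/D = 1.16×10^-5, f = 0.01356, h_2 = f(L/D)V²/2g = 0.7576 m
Pipe 3: V = 0.9059 m/s, Re = 3.54×10^5, ε/D = 5.50×10^-4, f = 0.01818, h_3 = f(L/D)V²/2g = 2.561 m
Series → Q common, losses add: H = Σh = 23.83 m

H ≈ 23.8 m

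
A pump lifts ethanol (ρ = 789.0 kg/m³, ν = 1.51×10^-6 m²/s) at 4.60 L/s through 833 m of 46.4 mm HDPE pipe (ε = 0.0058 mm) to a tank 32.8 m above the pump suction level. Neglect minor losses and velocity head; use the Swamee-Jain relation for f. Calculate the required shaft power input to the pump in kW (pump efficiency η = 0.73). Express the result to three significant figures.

V = 4Q/(πD²) = 2.720 m/s; Re = 8.36×10^4; ε/D = 1.25×10^-4; f = 0.01921
h_f = f(L/D)V²/2g = 130.1 m
Total head H = z + h_f = 32.8 + 130.1 = 162.9 m
P_hyd = ρgQH = 789.0·9.81·0.00460·162.9 = 5.800 kW
P_shaft = P_hyd/η = 5.800/0.73 = 7.945 kW

P_shaft ≈ 7.95 kW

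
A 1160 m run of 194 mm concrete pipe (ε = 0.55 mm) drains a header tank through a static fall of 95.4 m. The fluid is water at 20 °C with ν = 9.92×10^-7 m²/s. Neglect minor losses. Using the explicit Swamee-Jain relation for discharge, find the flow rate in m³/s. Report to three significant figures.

Q ≈ 0.103 m³/s

Swamee-Jain (Type II): Q = -0.965·√(gD⁵h_f/L)·ln[ε/(3.7D) + √(3.17ν²L/(gD³h_f))]
√(gD⁵h_f/L) = √(9.81·0.194⁵·95.4/1160) = 0.01489
ε/(3.7D) = 7.66×10^-4; √(3.17ν²L/(gD³h_f)) = 2.30×10^-5
Q = -0.965·0.01489·ln(7.892×10^-4) = 0.1027 m³/s
Check: V = 3.47 m/s, Re = 6.79×10^5, f = 0.02605, h_f = 95.8 m ≈ 95.4 m ✓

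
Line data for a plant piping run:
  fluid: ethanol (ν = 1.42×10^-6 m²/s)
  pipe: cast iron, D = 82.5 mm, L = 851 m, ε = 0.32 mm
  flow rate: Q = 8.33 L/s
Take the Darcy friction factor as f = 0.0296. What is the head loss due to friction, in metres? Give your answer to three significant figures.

h_f ≈ 37.8 m

V = 4Q/(πD²) = 4·0.00833/(π·0.0825²) = 1.558 m/s
h_f = f(L/D)V²/(2g) = 0.02960·(851/0.0825)·1.558²/(2·9.81) = 37.79 m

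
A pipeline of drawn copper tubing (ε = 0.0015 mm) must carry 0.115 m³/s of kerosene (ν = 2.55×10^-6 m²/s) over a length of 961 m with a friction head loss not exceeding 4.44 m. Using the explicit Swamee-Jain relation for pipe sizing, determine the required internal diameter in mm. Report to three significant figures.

Swamee-Jain (Type III): D = 0.66·[ε^1.25·(LQ²/(gh_f))^4.75 + ν·Q^9.4·(L/(gh_f))^5.2]^0.04
LQ²/(gh_f) = 0.2918; L/(gh_f) = 22.06
Term 1 = ε^1.25·(…)^4.75 = 1.51×10^-10; Term 2 = ν·Q^9.4·(…)^5.2 = 3.67×10^-8
D = 0.66·(1.51×10^-10 + 3.67×10^-8)^0.04 = 0.3328 m = 333 mm
Check: V = 1.32 m/s, Re = 1.73×10^5, f = 0.01603, h_f = 4.12 m ≈ 4.44 m ✓

D ≈ 333 mm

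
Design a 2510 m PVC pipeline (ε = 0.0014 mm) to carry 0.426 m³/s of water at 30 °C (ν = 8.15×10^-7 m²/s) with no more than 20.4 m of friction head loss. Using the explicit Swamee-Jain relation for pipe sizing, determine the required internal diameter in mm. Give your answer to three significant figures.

D ≈ 463 mm

Swamee-Jain (Type III): D = 0.66·[ε^1.25·(LQ²/(gh_f))^4.75 + ν·Q^9.4·(L/(gh_f))^5.2]^0.04
LQ²/(gh_f) = 2.276; L/(gh_f) = 12.54
Term 1 = ε^1.25·(…)^4.75 = 2.40×10^-6; Term 2 = ν·Q^9.4·(…)^5.2 = 1.38×10^-4
D = 0.66·(2.40×10^-6 + 1.38×10^-4)^0.04 = 0.4628 m = 463 mm
Check: V = 2.53 m/s, Re = 1.44×10^6, f = 0.01102, h_f = 19.5 m ≈ 20.4 m ✓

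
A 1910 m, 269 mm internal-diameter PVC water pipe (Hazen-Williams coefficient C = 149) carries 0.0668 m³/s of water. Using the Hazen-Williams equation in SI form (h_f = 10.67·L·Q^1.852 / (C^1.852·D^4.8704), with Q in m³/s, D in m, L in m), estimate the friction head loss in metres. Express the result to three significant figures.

h_f ≈ 7.68 m

h_f = 10.67·1910·0.0668^1.852 / (149^1.852·0.269^4.8704) = 7.679 m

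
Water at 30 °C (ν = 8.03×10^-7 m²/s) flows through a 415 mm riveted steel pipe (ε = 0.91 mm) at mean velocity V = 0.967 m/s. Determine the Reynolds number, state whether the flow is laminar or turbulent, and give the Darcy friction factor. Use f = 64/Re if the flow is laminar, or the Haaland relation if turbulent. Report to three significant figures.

Re = VD/ν = 0.9670·0.415/8.03×10^-7 = 5.00×10^5
Re > 4000 → turbulent; ε/D = 0.00219
Haaland: f = 0.02435

Re ≈ 5.00×10^5; turbulent; f ≈ 0.0244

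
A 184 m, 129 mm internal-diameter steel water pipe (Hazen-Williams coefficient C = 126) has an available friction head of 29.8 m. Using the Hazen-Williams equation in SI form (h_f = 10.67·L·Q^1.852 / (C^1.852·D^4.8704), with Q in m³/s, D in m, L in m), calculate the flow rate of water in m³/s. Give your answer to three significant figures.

Rearranging: Q = [h_f·C^1.852·D^4.8704 / (10.67·L)]^(1/1.852)
Q = [29.8·126^1.852·0.129^4.8704 / (10.67·184)]^0.540 = 0.06016 m³/s

Q ≈ 0.0602 m³/s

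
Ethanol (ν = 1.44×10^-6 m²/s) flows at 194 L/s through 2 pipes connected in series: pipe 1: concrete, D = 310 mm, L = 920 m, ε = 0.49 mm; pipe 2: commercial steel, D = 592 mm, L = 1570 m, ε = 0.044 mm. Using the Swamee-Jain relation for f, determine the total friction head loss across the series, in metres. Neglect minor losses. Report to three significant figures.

H ≈ 23.5 m

Pipe 1: V = 2.570 m/s, Re = 5.53×10^5, ε/D = 0.00158, f = 0.02252, h_1 = f(L/D)V²/2g = 22.51 m
Pipe 2: V = 0.7048 m/s, Re = 2.90×10^5, ε/D = 7.43×10^-5, f = 0.01526, h_2 = f(L/D)V²/2g = 1.025 m
Series → Q common, losses add: H = Σh = 23.53 m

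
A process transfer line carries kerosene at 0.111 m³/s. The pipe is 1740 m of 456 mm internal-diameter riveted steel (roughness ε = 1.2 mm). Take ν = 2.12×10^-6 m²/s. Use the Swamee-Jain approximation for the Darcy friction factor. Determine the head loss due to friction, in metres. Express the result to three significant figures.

V = 4Q/(πD²) = 4·0.111/(π·0.456²) = 0.6797 m/s
Re = VD/ν = 0.6797·0.456/2.12×10^-6 = 1.46×10^5 → turbulent
ε/D = 1.2/456 = 0.00263
Swamee-Jain: f = 0.02643
h_f = f(L/D)V²/(2g) = 0.02643·(1740/0.456)·0.6797²/(2·9.81) = 2.374 m

h_f ≈ 2.37 m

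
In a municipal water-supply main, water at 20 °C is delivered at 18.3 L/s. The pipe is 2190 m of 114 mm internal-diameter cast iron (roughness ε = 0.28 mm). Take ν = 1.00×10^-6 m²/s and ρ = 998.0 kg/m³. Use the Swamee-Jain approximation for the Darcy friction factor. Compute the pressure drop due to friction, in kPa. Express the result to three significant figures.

Δp ≈ 792 kPa

V = 4Q/(πD²) = 4·0.0183/(π·0.114²) = 1.793 m/s
Re = VD/ν = 1.793·0.114/1.00×10^-6 = 2.04×10^5 → turbulent
ε/D = 0.28/114 = 0.00246
Swamee-Jain: f = 0.02569
h_f = f(L/D)V²/(2g) = 0.02569·(2190/0.114)·1.793²/(2·9.81) = 80.85 m
Δp = ρg·h_f = 998.0·9.81·80.85 = 791.5 kPa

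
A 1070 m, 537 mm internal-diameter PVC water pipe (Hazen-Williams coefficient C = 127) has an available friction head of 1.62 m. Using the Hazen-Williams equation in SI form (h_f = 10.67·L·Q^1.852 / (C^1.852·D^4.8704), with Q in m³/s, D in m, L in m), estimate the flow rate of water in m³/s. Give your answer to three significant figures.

Q ≈ 0.207 m³/s

Rearranging: Q = [h_f·C^1.852·D^4.8704 / (10.67·L)]^(1/1.852)
Q = [1.62·127^1.852·0.537^4.8704 / (10.67·1070)]^0.540 = 0.2070 m³/s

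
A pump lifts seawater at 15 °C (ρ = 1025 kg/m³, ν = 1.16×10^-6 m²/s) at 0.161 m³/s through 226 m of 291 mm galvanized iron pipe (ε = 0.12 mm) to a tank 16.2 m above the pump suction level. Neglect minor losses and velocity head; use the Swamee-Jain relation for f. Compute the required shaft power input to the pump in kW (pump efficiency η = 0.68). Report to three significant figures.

V = 4Q/(πD²) = 2.421 m/s; Re = 6.07×10^5; ε/D = 4.12×10^-4; f = 0.01703
h_f = f(L/D)V²/2g = 3.949 m
Total head H = z + h_f = 16.2 + 3.949 = 20.15 m
P_hyd = ρgQH = 1025·9.81·0.161·20.15 = 32.62 kW
P_shaft = P_hyd/η = 32.62/0.68 = 47.97 kW

P_shaft ≈ 48.0 kW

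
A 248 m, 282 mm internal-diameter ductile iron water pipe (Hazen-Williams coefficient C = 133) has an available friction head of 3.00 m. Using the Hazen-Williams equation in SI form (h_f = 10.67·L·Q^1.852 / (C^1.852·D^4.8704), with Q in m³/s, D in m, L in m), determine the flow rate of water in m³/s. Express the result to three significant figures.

Q ≈ 0.122 m³/s

Rearranging: Q = [h_f·C^1.852·D^4.8704 / (10.67·L)]^(1/1.852)
Q = [3.00·133^1.852·0.282^4.8704 / (10.67·248)]^0.540 = 0.1224 m³/s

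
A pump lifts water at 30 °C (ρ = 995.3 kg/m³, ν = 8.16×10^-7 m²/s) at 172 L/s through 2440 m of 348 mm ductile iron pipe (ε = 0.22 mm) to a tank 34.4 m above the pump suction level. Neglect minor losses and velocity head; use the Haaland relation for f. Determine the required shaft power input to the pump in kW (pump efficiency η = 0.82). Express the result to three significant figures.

V = 4Q/(πD²) = 1.808 m/s; Re = 7.71×10^5; ε/D = 6.32×10^-4; f = 0.01813
h_f = f(L/D)V²/2g = 21.18 m
Total head H = z + h_f = 34.4 + 21.18 = 55.58 m
P_hyd = ρgQH = 995.3·9.81·0.172·55.58 = 93.35 kW
P_shaft = P_hyd/η = 93.35/0.82 = 113.8 kW

P_shaft ≈ 114 kW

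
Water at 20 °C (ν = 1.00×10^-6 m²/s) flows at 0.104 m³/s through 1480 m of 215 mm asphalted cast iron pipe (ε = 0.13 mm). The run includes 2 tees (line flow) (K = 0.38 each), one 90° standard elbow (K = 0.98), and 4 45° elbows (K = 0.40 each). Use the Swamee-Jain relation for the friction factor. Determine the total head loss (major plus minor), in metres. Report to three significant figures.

H_L ≈ 53.9 m

V = 4Q/(πD²) = 2.865 m/s; V²/2g = 0.4182 m
Re = 6.16×10^5, ε/D = 6.05×10^-4 → f = 0.01825 (Swamee-Jain)
Major: h_f = f(L/D)·V²/2g = 0.01825·6884·0.4182 = 52.53 m
Minor: ΣK = 3.34; h_m = ΣK·V²/2g = 1.397 m
Total H_L = 52.53 + 1.397 = 53.93 m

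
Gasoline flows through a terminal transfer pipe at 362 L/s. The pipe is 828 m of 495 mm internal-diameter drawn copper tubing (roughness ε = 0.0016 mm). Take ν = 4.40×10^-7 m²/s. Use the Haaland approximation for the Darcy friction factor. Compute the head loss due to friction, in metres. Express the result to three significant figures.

V = 4Q/(πD²) = 4·0.362/(π·0.495²) = 1.881 m/s
Re = VD/ν = 1.881·0.495/4.40×10^-7 = 2.12×10^6 → turbulent
ε/D = 0.0016/495 = 3.23×10^-6
Haaland: f = 0.01034
h_f = f(L/D)V²/(2g) = 0.01034·(828/0.495)·1.881²/(2·9.81) = 3.121 m

h_f ≈ 3.12 m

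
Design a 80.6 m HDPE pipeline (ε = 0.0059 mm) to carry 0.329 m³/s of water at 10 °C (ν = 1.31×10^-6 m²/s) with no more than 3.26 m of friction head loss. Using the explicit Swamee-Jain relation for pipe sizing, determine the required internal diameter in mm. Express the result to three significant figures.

D ≈ 308 mm

Swamee-Jain (Type III): D = 0.66·[ε^1.25·(LQ²/(gh_f))^4.75 + ν·Q^9.4·(L/(gh_f))^5.2]^0.04
LQ²/(gh_f) = 0.2728; L/(gh_f) = 2.520
Term 1 = ε^1.25·(…)^4.75 = 6.08×10^-10; Term 2 = ν·Q^9.4·(…)^5.2 = 4.64×10^-9
D = 0.66·(6.08×10^-10 + 4.64×10^-9)^0.04 = 0.3079 m = 308 mm
Check: V = 4.42 m/s, Re = 1.04×10^6, f = 0.01200, h_f = 3.13 m ≈ 3.26 m ✓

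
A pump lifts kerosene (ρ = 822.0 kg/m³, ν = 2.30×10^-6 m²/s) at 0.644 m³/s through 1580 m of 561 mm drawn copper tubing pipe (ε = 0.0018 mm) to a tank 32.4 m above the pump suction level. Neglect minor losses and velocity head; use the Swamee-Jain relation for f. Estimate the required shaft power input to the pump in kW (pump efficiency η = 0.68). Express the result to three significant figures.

P_shaft ≈ 341 kW

V = 4Q/(πD²) = 2.605 m/s; Re = 6.35×10^5; ε/D = 3.21×10^-6; f = 0.01261
h_f = f(L/D)V²/2g = 12.28 m
Total head H = z + h_f = 32.4 + 12.28 = 44.68 m
P_hyd = ρgQH = 822.0·9.81·0.644·44.68 = 232.1 kW
P_shaft = P_hyd/η = 232.1/0.68 = 341.3 kW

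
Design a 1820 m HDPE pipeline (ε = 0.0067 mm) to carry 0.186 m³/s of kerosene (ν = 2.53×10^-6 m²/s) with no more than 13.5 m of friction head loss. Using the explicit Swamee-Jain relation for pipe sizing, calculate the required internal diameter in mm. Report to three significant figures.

D ≈ 362 mm

Swamee-Jain (Type III): D = 0.66·[ε^1.25·(LQ²/(gh_f))^4.75 + ν·Q^9.4·(L/(gh_f))^5.2]^0.04
LQ²/(gh_f) = 0.4754; L/(gh_f) = 13.74
Term 1 = ε^1.25·(…)^4.75 = 9.97×10^-9; Term 2 = ν·Q^9.4·(…)^5.2 = 2.85×10^-7
D = 0.66·(9.97×10^-9 + 2.85×10^-7)^0.04 = 0.3617 m = 362 mm
Check: V = 1.81 m/s, Re = 2.59×10^5, f = 0.01498, h_f = 12.6 m ≈ 13.5 m ✓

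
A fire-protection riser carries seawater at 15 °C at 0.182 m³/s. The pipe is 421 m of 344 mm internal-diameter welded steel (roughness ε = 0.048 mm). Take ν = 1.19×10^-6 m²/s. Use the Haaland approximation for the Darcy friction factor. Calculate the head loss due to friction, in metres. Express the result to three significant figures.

V = 4Q/(πD²) = 4·0.182/(π·0.344²) = 1.958 m/s
Re = VD/ν = 1.958·0.344/1.19×10^-6 = 5.66×10^5 → turbulent
ε/D = 0.048/344 = 1.40×10^-4
Haaland: f = 0.01452
h_f = f(L/D)V²/(2g) = 0.01452·(421/0.344)·1.958²/(2·9.81) = 3.472 m

h_f ≈ 3.47 m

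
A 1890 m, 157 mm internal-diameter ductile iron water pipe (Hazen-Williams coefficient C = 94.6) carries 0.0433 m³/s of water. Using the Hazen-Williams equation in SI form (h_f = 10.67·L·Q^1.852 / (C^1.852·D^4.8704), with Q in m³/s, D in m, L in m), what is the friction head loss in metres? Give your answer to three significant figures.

h_f ≈ 109 m

h_f = 10.67·1890·0.0433^1.852 / (94.6^1.852·0.157^4.8704) = 108.7 m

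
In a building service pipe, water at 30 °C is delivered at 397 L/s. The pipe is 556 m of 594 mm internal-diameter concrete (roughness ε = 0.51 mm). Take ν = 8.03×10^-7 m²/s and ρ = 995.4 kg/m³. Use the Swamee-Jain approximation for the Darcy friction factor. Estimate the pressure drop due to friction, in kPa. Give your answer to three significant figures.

Δp ≈ 18.5 kPa

V = 4Q/(πD²) = 4·0.397/(π·0.594²) = 1.433 m/s
Re = VD/ν = 1.433·0.594/8.03×10^-7 = 1.06×10^6 → turbulent
ε/D = 0.51/594 = 8.59×10^-4
Swamee-Jain: f = 0.01934
h_f = f(L/D)V²/(2g) = 0.01934·(556/0.594)·1.433²/(2·9.81) = 1.893 m
Δp = ρg·h_f = 995.4·9.81·1.893 = 18.49 kPa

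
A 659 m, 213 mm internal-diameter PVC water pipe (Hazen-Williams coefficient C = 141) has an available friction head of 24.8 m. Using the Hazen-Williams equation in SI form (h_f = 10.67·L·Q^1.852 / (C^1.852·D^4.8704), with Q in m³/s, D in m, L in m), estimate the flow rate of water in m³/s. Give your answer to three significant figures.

Rearranging: Q = [h_f·C^1.852·D^4.8704 / (10.67·L)]^(1/1.852)
Q = [24.8·141^1.852·0.213^4.8704 / (10.67·659)]^0.540 = 0.1145 m³/s

Q ≈ 0.114 m³/s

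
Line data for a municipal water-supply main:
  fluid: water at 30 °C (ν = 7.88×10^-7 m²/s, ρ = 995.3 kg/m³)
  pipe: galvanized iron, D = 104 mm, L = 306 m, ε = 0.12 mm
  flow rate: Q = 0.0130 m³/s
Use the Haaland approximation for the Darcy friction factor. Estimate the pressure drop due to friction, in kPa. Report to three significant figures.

Δp ≈ 73.7 kPa

V = 4Q/(πD²) = 4·0.0130/(π·0.104²) = 1.530 m/s
Re = VD/ν = 1.530·0.104/7.88×10^-7 = 2.02×10^5 → turbulent
ε/D = 0.12/104 = 0.00115
Haaland: f = 0.02150
h_f = f(L/D)V²/(2g) = 0.02150·(306/0.104)·1.530²/(2·9.81) = 7.550 m
Δp = ρg·h_f = 995.3·9.81·7.550 = 73.71 kPa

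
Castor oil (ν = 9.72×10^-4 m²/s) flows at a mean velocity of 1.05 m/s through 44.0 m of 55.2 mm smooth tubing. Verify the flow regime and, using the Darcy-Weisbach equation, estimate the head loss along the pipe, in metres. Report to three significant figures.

Re = VD/ν = 1.05·0.05520/9.72×10^-4 = 59.6 → laminar (Re < 2300)
f = 64/Re = 1.073
h_f = f(L/D)V²/(2g) = 1.073·(44.0/0.05520)·1.05²/(2·9.81) = 48.07 m

h_f ≈ 48.1 m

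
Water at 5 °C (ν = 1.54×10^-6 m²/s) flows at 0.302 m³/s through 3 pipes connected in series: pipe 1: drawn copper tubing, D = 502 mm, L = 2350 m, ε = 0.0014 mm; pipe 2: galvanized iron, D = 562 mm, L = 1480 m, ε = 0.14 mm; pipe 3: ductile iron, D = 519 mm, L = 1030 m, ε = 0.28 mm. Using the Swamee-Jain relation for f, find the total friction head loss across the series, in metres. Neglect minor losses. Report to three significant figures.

Pipe 1: V = 1.526 m/s, Re = 4.97×10^5, ε/D = 2.79×10^-6, f = 0.01315, h_1 = f(L/D)V²/2g = 7.304 m
Pipe 2: V = 1.217 m/s, Re = 4.44×10^5, ε/D = 2.49×10^-4, f = 0.01610, h_2 = f(L/D)V²/2g = 3.203 m
Pipe 3: V = 1.428 m/s, Re = 4.81×10^5, ε/D = 5.39×10^-4, f = 0.01805, h_3 = f(L/D)V²/2g = 3.721 m
Series → Q common, losses add: H = Σh = 14.23 m

H ≈ 14.2 m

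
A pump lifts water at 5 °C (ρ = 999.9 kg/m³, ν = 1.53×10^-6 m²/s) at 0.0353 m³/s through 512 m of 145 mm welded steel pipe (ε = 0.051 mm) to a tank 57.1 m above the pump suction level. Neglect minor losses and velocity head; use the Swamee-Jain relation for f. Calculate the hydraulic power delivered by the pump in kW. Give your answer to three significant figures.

V = 4Q/(πD²) = 2.138 m/s; Re = 2.03×10^5; ε/D = 3.52×10^-4; f = 0.01808
h_f = f(L/D)V²/2g = 14.87 m
Total head H = z + h_f = 57.1 + 14.87 = 71.97 m
P_hyd = ρgQH = 999.9·9.81·0.0353·71.97 = 24.92 kW

P_hyd ≈ 24.9 kW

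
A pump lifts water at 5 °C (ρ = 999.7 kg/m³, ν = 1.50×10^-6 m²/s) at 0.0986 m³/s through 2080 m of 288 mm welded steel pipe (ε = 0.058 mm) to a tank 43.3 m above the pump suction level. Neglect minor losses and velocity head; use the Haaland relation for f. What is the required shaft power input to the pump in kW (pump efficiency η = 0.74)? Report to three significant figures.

P_shaft ≈ 74.4 kW

V = 4Q/(πD²) = 1.514 m/s; Re = 2.91×10^5; ε/D = 2.01×10^-4; f = 0.01613
h_f = f(L/D)V²/2g = 13.60 m
Total head H = z + h_f = 43.3 + 13.60 = 56.90 m
P_hyd = ρgQH = 999.7·9.81·0.0986·56.90 = 55.02 kW
P_shaft = P_hyd/η = 55.02/0.74 = 74.35 kW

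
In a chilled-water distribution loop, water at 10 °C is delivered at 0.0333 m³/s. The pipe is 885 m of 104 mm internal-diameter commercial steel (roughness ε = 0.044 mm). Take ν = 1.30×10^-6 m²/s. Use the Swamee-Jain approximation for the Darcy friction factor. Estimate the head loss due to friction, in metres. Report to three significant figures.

h_f ≈ 119 m

V = 4Q/(πD²) = 4·0.0333/(π·0.104²) = 3.920 m/s
Re = VD/ν = 3.920·0.104/1.30×10^-6 = 3.14×10^5 → turbulent
ε/D = 0.044/104 = 4.23×10^-4
Swamee-Jain: f = 0.01781
h_f = f(L/D)V²/(2g) = 0.01781·(885/0.104)·3.920²/(2·9.81) = 118.7 m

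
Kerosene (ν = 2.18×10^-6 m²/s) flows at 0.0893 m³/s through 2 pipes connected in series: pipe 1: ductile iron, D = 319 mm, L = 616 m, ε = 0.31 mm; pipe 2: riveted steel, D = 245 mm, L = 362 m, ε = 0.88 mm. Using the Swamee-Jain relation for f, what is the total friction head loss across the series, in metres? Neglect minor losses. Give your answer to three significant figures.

Pipe 1: V = 1.117 m/s, Re = 1.63×10^5, ε/D = 9.72×10^-4, f = 0.02136, h_1 = f(L/D)V²/2g = 2.625 m
Pipe 2: V = 1.894 m/s, Re = 2.13×10^5, ε/D = 0.00359, f = 0.02827, h_2 = f(L/D)V²/2g = 7.640 m
Series → Q common, losses add: H = Σh = 10.26 m

H ≈ 10.3 m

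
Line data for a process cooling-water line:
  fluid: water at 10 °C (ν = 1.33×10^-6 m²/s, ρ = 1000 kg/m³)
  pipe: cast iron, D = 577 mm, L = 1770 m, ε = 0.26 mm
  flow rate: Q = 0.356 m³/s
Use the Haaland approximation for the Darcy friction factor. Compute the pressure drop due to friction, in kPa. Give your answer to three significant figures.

V = 4Q/(πD²) = 4·0.356/(π·0.577²) = 1.361 m/s
Re = VD/ν = 1.361·0.577/1.33×10^-6 = 5.91×10^5 → turbulent
ε/D = 0.26/577 = 4.51×10^-4
Haaland: f = 0.01713
h_f = f(L/D)V²/(2g) = 0.01713·(1770/0.577)·1.361²/(2·9.81) = 4.964 m
Δp = ρg·h_f = 1000·9.81·4.964 = 48.69 kPa

Δp ≈ 48.7 kPa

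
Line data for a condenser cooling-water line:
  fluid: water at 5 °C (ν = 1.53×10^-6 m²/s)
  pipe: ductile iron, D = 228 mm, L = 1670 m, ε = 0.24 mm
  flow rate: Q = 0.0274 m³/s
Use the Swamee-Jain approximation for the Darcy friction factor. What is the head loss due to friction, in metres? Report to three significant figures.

V = 4Q/(πD²) = 4·0.0274/(π·0.228²) = 0.6711 m/s
Re = VD/ν = 0.6711·0.228/1.53×10^-6 = 1.00×10^5 → turbulent
ε/D = 0.24/228 = 0.00105
Swamee-Jain: f = 0.02252
h_f = f(L/D)V²/(2g) = 0.02252·(1670/0.228)·0.6711²/(2·9.81) = 3.787 m

h_f ≈ 3.79 m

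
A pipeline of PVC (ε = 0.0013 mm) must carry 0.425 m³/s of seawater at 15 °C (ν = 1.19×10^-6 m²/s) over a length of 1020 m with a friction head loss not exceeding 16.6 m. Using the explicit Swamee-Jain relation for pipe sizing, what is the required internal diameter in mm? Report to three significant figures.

D ≈ 406 mm

Swamee-Jain (Type III): D = 0.66·[ε^1.25·(LQ²/(gh_f))^4.75 + ν·Q^9.4·(L/(gh_f))^5.2]^0.04
LQ²/(gh_f) = 1.131; L/(gh_f) = 6.264
Term 1 = ε^1.25·(…)^4.75 = 7.89×10^-8; Term 2 = ν·Q^9.4·(…)^5.2 = 5.32×10^-6
D = 0.66·(7.89×10^-8 + 5.32×10^-6)^0.04 = 0.4063 m = 406 mm
Check: V = 3.28 m/s, Re = 1.12×10^6, f = 0.01148, h_f = 15.8 m ≈ 16.6 m ✓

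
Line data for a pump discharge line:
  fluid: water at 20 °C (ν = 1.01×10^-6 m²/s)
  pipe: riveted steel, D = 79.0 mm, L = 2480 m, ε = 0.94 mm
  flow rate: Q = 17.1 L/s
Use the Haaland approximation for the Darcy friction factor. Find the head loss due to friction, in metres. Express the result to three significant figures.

h_f ≈ 789 m

V = 4Q/(πD²) = 4·0.0171/(π·0.0790²) = 3.489 m/s
Re = VD/ν = 3.489·0.0790/1.01×10^-6 = 2.73×10^5 → turbulent
ε/D = 0.94/79.0 = 0.0119
Haaland: f = 0.04050
h_f = f(L/D)V²/(2g) = 0.04050·(2480/0.0790)·3.489²/(2·9.81) = 788.7 m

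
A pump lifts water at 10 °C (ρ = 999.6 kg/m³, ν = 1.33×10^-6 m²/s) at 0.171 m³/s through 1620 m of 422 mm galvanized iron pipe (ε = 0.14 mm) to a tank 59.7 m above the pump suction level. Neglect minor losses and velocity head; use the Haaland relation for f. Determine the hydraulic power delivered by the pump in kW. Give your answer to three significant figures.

P_hyd ≈ 108 kW

V = 4Q/(πD²) = 1.223 m/s; Re = 3.88×10^5; ε/D = 3.32×10^-4; f = 0.01668
h_f = f(L/D)V²/2g = 4.879 m
Total head H = z + h_f = 59.7 + 4.879 = 64.58 m
P_hyd = ρgQH = 999.6·9.81·0.171·64.58 = 108.3 kW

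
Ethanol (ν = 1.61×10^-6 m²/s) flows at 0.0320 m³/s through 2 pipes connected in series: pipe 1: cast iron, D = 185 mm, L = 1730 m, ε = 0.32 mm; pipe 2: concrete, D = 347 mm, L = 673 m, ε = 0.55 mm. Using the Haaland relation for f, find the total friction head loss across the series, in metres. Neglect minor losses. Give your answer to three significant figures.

H ≈ 16.4 m

Pipe 1: V = 1.190 m/s, Re = 1.37×10^5, ε/D = 0.00173, f = 0.02382, h_1 = f(L/D)V²/2g = 16.09 m
Pipe 2: V = 0.3384 m/s, Re = 7.29×10^4, ε/D = 0.00159, f = 0.02439, h_2 = f(L/D)V²/2g = 0.2761 m
Series → Q common, losses add: H = Σh = 16.37 m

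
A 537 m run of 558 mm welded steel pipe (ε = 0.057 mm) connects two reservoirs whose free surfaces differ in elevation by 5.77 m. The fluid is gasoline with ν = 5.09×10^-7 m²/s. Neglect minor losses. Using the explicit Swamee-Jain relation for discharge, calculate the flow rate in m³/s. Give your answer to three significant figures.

Swamee-Jain (Type II): Q = -0.965·√(gD⁵h_f/L)·ln[ε/(3.7D) + √(3.17ν²L/(gD³h_f))]
√(gD⁵h_f/L) = √(9.81·0.558⁵·5.77/537) = 0.07551
ε/(3.7D) = 2.76×10^-5; √(3.17ν²L/(gD³h_f)) = 6.70×10^-6
Q = -0.965·0.07551·ln(3.430×10^-5) = 0.7491 m³/s
Check: V = 3.06 m/s, Re = 3.36×10^6, f = 0.01261, h_f = 5.80 m ≈ 5.77 m ✓

Q ≈ 0.749 m³/s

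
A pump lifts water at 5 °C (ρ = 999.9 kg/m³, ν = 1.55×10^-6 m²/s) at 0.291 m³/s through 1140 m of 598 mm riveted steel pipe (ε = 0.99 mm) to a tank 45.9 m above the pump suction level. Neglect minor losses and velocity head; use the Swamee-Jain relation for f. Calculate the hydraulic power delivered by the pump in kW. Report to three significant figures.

P_hyd ≈ 138 kW

V = 4Q/(πD²) = 1.036 m/s; Re = 4.00×10^5; ε/D = 0.00166; f = 0.02294
h_f = f(L/D)V²/2g = 2.393 m
Total head H = z + h_f = 45.9 + 2.393 = 48.29 m
P_hyd = ρgQH = 999.9·9.81·0.291·48.29 = 137.8 kW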